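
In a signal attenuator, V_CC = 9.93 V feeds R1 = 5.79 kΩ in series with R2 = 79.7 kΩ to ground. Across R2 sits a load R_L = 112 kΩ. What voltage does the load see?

R2 ‖ R_L = (79.7 × 112)/(79.7 + 112) = 46.56 kΩ.
Then V_out = V_CC · R2'/(R1 + R2') = 9.93 × 46.56/52.35 = 8.832 V.

V_out ≈ 8.83 V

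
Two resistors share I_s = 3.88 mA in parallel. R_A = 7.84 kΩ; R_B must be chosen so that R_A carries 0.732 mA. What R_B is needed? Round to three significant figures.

Two-branch current divider: I_A = I_s · R_B/(R_A + R_B).
With f = 0.1887, R_B = R_A · f/(1−f) = 7.84 × 0.2325 = 1.823 kΩ.

R_B ≈ 1.82 kΩ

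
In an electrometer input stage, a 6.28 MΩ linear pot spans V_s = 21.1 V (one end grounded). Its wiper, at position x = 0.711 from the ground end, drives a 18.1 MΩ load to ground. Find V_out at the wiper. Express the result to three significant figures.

V_out ≈ 14.0 V

Split the track: R_lower = x·R_p = 4.465 MΩ, R_upper = (1−x)·R_p = 1.815 MΩ.
(x·R_p) ‖ R_L = 3.582 MΩ.
Loaded-divider output: V_out = 21.1 × 0.6637 = 14.00 V.
(Unloaded: V_out = x·V_s = 15.0 V.)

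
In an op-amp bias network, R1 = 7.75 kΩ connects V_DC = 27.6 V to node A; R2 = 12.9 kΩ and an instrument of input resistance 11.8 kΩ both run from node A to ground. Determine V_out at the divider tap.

V_out ≈ 12.2 V

The load sits in parallel with R2, giving an effective lower resistance R2' = R2·R_L/(R2+R_L) = 6.163 kΩ.
Then V_out = V_DC · R2'/(R1 + R2') = 27.6 × 6.163/13.91 = 12.23 V.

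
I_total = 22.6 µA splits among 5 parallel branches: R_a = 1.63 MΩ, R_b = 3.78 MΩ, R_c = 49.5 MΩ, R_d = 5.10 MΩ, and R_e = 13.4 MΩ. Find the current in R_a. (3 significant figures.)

I ≈ 11.9 µA

Total conductance ΣG = 1/1.63 + 1/3.78 + 1/49.5 + 1/5.10 + 1/13.4 = 1.169 (units of 1/MΩ).
Current divider: I(R_a) = I_total · G_k/ΣG = 22.6 × (0.6135/1.169) = 22.6 × 0.5248 = 11.86 µA.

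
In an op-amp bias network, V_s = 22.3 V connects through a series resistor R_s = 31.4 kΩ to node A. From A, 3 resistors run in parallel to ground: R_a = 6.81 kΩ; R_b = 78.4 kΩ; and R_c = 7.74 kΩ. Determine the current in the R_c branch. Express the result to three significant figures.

Equivalent of the parallel group: R_p = 3.463 kΩ.
Node voltage V_A = V_s · R_p/(R_s + R_p) = 22.3 × 0.09932 = 2.215 V.
Branch current I = V_A/R_c = 2.215/7.74 = 0.2862 mA.

I ≈ 0.286 mA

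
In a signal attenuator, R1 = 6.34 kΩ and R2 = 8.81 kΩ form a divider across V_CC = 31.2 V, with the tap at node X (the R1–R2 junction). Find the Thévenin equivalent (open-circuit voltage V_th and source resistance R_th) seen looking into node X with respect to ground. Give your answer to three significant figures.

With X open, the divider is unloaded: V_th = 31.2 × 8.81/15.15 = 18.14 V.
Zeroing V_CC shorts the top of R1 to ground, so R_th = R1 ‖ R2 = 3.687 kΩ.

V_th ≈ 18.1 V, R_th ≈ 3.69 kΩ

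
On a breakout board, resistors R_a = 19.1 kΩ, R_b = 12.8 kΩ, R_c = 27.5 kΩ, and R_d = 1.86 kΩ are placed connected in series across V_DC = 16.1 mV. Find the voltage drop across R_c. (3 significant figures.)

V ≈ 7.23 mV

Total series resistance ΣR = 19.1 + 12.8 + 27.5 + 1.86 = 61.26 kΩ.
By the voltage-divider rule, V = 16.1 × 27.50/61.26 = 7.227 mV.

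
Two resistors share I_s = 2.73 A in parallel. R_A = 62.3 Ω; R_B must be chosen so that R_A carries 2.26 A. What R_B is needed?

The fraction through R_A equals R_B/(R_A+R_B).
2.26/2.73 = R_B/(R_A + R_B) → R_B = R_A · (0.8278)/(1 − 0.8278) = 62.3 × 4.809 = 299.6 Ω.

R_B ≈ 300 Ω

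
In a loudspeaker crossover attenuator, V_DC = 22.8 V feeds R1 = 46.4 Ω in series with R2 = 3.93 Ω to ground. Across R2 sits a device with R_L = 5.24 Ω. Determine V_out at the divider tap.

V_out ≈ 1.05 V

R2 ‖ R_L = (3.93 × 5.24)/(3.93 + 5.24) = 2.246 Ω.
Now apply the divider: V_out = 22.8 × 0.04616 = 1.053 V.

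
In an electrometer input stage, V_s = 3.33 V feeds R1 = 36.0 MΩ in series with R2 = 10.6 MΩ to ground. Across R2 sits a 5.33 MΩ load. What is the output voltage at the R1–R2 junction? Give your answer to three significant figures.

V_out ≈ 0.299 V

First combine the lower leg with the load: R2 ‖ R_L = 3.547 MΩ.
Voltage divider with the loaded lower leg: V_out = 3.33 × 3.547/(36.0 + 3.547) = 3.33 × 0.08968 = 0.2986 V.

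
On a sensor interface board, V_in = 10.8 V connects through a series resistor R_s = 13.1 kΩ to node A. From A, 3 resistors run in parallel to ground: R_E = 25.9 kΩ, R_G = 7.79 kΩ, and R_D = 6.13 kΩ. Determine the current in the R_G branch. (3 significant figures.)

Combine the parallel branches: R_p = (1/25.9 + 1/7.79 + 1/6.13)⁻¹ = 3.029 kΩ.
V_A by voltage divider: V_A = 10.8 × 3.029/(13.1 + 3.029) = 2.028 V.
Branch current I = V_A/R_G = 2.028/7.79 = 0.2604 mA.

I ≈ 0.260 mA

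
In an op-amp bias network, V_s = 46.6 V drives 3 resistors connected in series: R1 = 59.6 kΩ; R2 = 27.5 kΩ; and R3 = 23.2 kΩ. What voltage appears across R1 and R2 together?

V ≈ 36.8 V

ΣR = 59.6 + 27.5 + 23.2 = 110.3 kΩ.
R_{R1..R2} = 59.6 + 27.5 = 87.10 kΩ.
V = V_s · R/ΣR = 46.6 × 0.7897 = 36.80 V.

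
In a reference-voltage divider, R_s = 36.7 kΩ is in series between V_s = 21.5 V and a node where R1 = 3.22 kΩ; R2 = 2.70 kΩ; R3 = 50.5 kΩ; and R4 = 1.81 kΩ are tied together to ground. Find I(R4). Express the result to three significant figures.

I ≈ 0.253 mA

Equivalent of the parallel group: R_p = 0.7979 kΩ.
V_A by voltage divider: V_A = 21.5 × 0.7979/(36.7 + 0.7979) = 0.4575 V.
Branch current I = V_A/R4 = 0.4575/1.81 = 0.2528 mA.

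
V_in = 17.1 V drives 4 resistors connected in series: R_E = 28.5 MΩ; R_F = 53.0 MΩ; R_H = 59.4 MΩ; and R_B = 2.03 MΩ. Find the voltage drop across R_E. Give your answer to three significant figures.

Total series resistance ΣR = 28.5 + 53.0 + 59.4 + 2.03 = 142.9 MΩ.
V = V_in · R/ΣR = 17.1 × 0.1994 = 3.410 V.

V ≈ 3.41 V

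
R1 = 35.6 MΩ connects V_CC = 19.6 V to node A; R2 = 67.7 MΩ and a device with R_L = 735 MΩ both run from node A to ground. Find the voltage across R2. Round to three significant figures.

The load sits in parallel with R2, giving an effective lower resistance R2' = R2·R_L/(R2+R_L) = 61.99 MΩ.
Then V_out = V_CC · R2'/(R1 + R2') = 19.6 × 61.99/97.59 = 12.45 V.
(Unloaded it would be 12.8 V; the load pulls it down.)

V_out ≈ 12.5 V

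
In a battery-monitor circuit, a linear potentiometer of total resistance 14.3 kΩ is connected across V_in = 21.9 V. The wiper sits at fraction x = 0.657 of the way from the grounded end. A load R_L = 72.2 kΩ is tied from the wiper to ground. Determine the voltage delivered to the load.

Lower segment x·R_p = 9.395 kΩ; upper segment (1−x)·R_p = 4.905 kΩ.
R_L loads the lower segment: effective lower R = 8.313 kΩ.
Then V_out = V_in · 8.313/(4.905 + 8.313) = 13.77 V.
(Unloaded: V_out = x·V_in = 14.4 V.)

V_out ≈ 13.8 V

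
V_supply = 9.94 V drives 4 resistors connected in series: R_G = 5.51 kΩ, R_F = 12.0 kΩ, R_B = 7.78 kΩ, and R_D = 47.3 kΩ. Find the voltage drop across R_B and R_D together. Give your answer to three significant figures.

V ≈ 7.54 V

Total series resistance ΣR = 5.51 + 12.0 + 7.78 + 47.3 = 72.59 kΩ.
R_{R_B..R_D} = 7.78 + 47.3 = 55.08 kΩ.
By the voltage-divider rule, V = 9.94 × 55.08/72.59 = 7.542 V.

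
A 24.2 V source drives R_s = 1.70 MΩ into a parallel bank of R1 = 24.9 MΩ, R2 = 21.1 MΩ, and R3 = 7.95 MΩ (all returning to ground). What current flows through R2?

I ≈ 0.842 µA

Equivalent of the parallel group: R_p = 4.687 MΩ.
V_A = 24.2 × 4.687/6.387 = 17.76 V.
Branch current I = V_A/R2 = 17.76/21.1 = 0.8417 µA.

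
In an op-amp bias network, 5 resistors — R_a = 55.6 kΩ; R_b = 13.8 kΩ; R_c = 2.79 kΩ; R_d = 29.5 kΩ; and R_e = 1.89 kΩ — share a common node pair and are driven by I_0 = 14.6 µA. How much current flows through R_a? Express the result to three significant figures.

I ≈ 0.260 µA

Total conductance ΣG = 1/55.6 + 1/13.8 + 1/2.79 + 1/29.5 + 1/1.89 = 1.012 (units of 1/kΩ).
R_a takes the fraction G_k/ΣG = 0.01799/1.012 = 0.01777, so I = 14.6 × 0.01777 = 0.2595 µA.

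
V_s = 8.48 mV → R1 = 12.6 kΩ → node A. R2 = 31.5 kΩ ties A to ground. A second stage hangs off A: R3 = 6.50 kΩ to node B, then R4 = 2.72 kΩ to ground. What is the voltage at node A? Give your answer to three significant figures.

Looking into the second stage from A: R3 + R4 = 9.220 kΩ appears in parallel with R2.
Effective lower resistance at A: R2 ‖ 9.220 = 7.132 kΩ.
So V_A = 8.48 × 0.3615 = 3.065 mV.

V_A ≈ 3.07 mV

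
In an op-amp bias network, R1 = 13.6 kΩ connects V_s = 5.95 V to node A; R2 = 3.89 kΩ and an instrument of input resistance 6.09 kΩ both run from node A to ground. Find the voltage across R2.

V_out ≈ 0.884 V

First combine the lower leg with the load: R2 ‖ R_L = 2.374 kΩ.
Voltage divider with the loaded lower leg: V_out = 5.95 × 2.374/(13.6 + 2.374) = 5.95 × 0.1486 = 0.8842 V.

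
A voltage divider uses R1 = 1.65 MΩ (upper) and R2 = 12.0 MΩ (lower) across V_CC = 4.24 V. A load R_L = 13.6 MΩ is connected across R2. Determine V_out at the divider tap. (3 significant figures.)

First combine the lower leg with the load: R2 ‖ R_L = 6.375 MΩ.
Then V_out = V_CC · R2'/(R1 + R2') = 4.24 × 6.375/8.025 = 3.368 V.
(Unloaded it would be 3.73 V; the load pulls it down.)

V_out ≈ 3.37 V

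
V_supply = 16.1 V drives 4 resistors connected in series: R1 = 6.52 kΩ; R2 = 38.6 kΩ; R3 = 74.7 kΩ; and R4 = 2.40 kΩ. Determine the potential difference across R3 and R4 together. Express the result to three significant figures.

Total series resistance ΣR = 6.52 + 38.6 + 74.7 + 2.40 = 122.2 kΩ.
R_{R3..R4} = 74.7 + 2.40 = 77.10 kΩ.
Voltage divider: V = V_supply · (77.10 / 122.2) = 16.1 × 0.6308 = 10.16 V.

V ≈ 10.2 V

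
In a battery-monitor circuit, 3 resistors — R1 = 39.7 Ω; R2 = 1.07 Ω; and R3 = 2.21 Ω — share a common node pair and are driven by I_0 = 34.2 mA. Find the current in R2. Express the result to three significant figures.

I ≈ 22.6 mA

Conductances: ΣG = 1/39.7 + 1/1.07 + 1/2.21 = 1.412 (1/Ω).
Current divider: I(R2) = I_0 · G_k/ΣG = 34.2 × (0.9346/1.412) = 34.2 × 0.6618 = 22.63 mA.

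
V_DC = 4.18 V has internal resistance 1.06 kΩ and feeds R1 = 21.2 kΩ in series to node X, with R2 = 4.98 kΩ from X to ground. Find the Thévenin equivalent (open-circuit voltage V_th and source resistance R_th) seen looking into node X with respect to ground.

R1' = 1.06 + 21.2 = 22.26 kΩ (source resistance + R1).
Open-circuit (no load on X): V_th = V_DC · R2/(R1' + R2) = 4.18 × 4.98/(22.26 + 4.98) = 0.7642 V.
Looking into X with the source shorted: R_th = R1'·R2/(R1'+R2) = 22.26 × 4.98/27.24 = 4.070 kΩ.

V_th ≈ 0.764 V, R_th ≈ 4.07 kΩ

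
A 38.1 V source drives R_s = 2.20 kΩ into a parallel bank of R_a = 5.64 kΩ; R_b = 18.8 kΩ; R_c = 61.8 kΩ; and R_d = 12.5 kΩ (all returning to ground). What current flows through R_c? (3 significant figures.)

Parallel bank: R_p = 1/(1/5.64 + 1/18.8 + 1/61.8 + 1/12.5) = 3.061 kΩ.
V_A by voltage divider: V_A = 38.1 × 3.061/(2.20 + 3.061) = 22.17 V.
Branch current I = V_A/R_c = 22.17/61.8 = 0.3587 mA.
(Check via current divider: I_total = 7.242 mA; share G_k/ΣG = 0.04953 → same result.)

I ≈ 0.359 mA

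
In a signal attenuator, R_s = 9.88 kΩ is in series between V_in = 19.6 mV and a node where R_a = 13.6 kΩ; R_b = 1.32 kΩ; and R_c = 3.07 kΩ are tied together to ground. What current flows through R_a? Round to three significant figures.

I ≈ 0.116 µA

Combine the parallel branches: R_p = (1/13.6 + 1/1.32 + 1/3.07)⁻¹ = 0.8644 kΩ.
V_A by voltage divider: V_A = 19.6 × 0.8644/(9.88 + 0.8644) = 1.577 mV.
I(R_a) = V_A / R_a = 1.577/13.6 = 0.1159 µA.
(Check via current divider: I_total = 1.824 µA; share G_k/ΣG = 0.06356 → same result.)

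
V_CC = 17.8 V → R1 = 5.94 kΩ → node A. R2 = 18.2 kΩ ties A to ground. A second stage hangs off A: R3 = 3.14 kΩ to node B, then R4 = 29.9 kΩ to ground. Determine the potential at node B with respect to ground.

V_B ≈ 10.7 V

The second stage (R3 + R4 = 33.04 kΩ) loads node A in parallel with R2.
R2 ‖ (R3+R4) = 11.74 kΩ.
V_A = 17.8 × 11.74/(5.94 + 11.74) = 11.82 V.
Then the unloaded second divider: V_B = V_A × R4/(R3+R4) = 11.82 × 0.9050 = 10.70 V.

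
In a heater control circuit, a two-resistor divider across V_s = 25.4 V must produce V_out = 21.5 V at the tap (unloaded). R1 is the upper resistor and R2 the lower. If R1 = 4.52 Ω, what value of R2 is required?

V_out/V_s = R2/(R1+R2) = 0.8465.
Rearranging, R2 = R1·k/(1−k) = 4.52 × 5.513 = 24.92 Ω.

R2 ≈ 24.9 Ω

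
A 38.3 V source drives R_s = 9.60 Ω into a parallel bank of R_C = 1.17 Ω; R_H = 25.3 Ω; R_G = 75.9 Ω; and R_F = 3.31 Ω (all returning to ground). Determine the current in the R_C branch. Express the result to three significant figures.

I ≈ 2.60 A

Equivalent of the parallel group: R_p = 0.8268 Ω.
Node voltage V_A = V_CC · R_p/(R_s + R_p) = 38.3 × 0.07929 = 3.037 V.
I(R_C) = V_A / R_C = 3.037/1.17 = 2.596 A.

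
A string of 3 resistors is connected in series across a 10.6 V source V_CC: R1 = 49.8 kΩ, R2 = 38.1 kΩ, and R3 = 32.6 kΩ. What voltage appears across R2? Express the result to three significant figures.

V ≈ 3.35 V

Series total: ΣR = 49.8 + 38.1 + 32.6 = 120.5 kΩ.
V = V_CC · R/ΣR = 10.6 × 0.3162 = 3.352 V.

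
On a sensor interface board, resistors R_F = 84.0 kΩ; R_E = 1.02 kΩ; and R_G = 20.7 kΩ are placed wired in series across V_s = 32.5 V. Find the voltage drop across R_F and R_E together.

V ≈ 26.1 V

ΣR = 84.0 + 1.02 + 20.7 = 105.7 kΩ.
R_{R_F..R_E} = 84.0 + 1.02 = 85.02 kΩ.
Voltage divider: V = V_s · (85.02 / 105.7) = 32.5 × 0.8042 = 26.14 V.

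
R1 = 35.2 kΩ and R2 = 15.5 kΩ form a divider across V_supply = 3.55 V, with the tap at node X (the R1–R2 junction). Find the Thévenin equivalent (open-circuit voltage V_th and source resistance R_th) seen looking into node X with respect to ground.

Open-circuit (no load on X): V_th = V_supply · R2/(R1 + R2) = 3.55 × 15.5/(35.20 + 15.5) = 1.085 V.
Looking into X with the source shorted: R_th = R1·R2/(R1+R2) = 35.20 × 15.5/50.70 = 10.76 kΩ.

V_th ≈ 1.09 V, R_th ≈ 10.8 kΩ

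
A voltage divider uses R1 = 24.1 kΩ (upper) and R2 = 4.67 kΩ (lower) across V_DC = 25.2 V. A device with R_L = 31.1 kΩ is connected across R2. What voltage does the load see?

The load sits in parallel with R2, giving an effective lower resistance R2' = R2·R_L/(R2+R_L) = 4.060 kΩ.
Now apply the divider: V_out = 25.2 × 0.1442 = 3.633 V.
(Unloaded it would be 4.09 V; the load pulls it down.)

V_out ≈ 3.63 V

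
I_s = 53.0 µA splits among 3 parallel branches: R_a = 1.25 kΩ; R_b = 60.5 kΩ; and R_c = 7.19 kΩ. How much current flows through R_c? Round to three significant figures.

Total conductance ΣG = 1/1.25 + 1/60.5 + 1/7.19 = 0.9556 (units of 1/kΩ).
Current divider: I(R_c) = I_s · G_k/ΣG = 53.0 × (0.1391/0.9556) = 53.0 × 0.1455 = 7.714 µA.

I ≈ 7.71 µA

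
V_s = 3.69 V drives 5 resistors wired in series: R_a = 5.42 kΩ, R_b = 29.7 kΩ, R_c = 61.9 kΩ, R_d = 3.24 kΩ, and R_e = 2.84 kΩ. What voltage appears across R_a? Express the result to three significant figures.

Series total: ΣR = 5.42 + 29.7 + 61.9 + 3.24 + 2.84 = 103.1 kΩ.
Voltage divider: V = V_s · (5.420 / 103.1) = 3.69 × 0.05257 = 0.1940 V.

V ≈ 0.194 V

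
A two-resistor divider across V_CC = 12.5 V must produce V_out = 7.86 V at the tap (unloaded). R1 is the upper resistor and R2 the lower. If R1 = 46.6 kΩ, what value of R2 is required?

Required fraction k = V_out/V_CC = 0.6288.
So R2 = R1 · V_out/(V_CC − V_out) = 46.6 × 7.86/(12.5 − 7.86) = 46.6 × 1.694 = 78.94 kΩ.

R2 ≈ 78.9 kΩ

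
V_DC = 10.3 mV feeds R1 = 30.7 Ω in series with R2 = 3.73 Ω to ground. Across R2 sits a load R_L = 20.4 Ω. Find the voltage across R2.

V_out ≈ 0.959 mV

First combine the lower leg with the load: R2 ‖ R_L = 3.153 Ω.
Now apply the divider: V_out = 10.3 × 0.09315 = 0.9594 mV.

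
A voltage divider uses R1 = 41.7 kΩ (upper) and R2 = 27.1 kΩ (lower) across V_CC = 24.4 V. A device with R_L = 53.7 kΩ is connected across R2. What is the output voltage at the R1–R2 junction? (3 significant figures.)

R2 ‖ R_L = (27.1 × 53.7)/(27.1 + 53.7) = 18.01 kΩ.
Then V_out = V_CC · R2'/(R1 + R2') = 24.4 × 18.01/59.71 = 7.360 V.
(Unloaded it would be 9.61 V; the load pulls it down.)

V_out ≈ 7.36 V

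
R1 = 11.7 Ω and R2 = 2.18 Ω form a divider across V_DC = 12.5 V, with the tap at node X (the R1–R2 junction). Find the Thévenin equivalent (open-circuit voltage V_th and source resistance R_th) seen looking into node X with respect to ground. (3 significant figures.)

V_th ≈ 1.96 V, R_th ≈ 1.84 Ω

With X open, the divider is unloaded: V_th = 12.5 × 2.18/13.88 = 1.963 V.
Zeroing V_DC shorts the top of R1 to ground, so R_th = R1 ‖ R2 = 1.838 Ω.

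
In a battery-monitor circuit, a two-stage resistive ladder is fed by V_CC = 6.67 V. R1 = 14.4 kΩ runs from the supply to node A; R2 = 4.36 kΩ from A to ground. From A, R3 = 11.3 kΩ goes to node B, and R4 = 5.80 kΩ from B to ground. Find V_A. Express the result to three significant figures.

The second stage (R3 + R4 = 17.10 kΩ) loads node A in parallel with R2.
Effective lower resistance at A: R2 ‖ 17.10 = 3.474 kΩ.
So V_A = 6.67 × 0.1944 = 1.296 V.

V_A ≈ 1.30 V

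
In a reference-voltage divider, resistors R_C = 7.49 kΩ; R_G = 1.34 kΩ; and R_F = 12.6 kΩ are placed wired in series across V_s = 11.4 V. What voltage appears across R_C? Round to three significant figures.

V ≈ 3.98 V

ΣR = 7.49 + 1.34 + 12.6 = 21.43 kΩ.
V = V_s · R/ΣR = 11.4 × 0.3495 = 3.984 V.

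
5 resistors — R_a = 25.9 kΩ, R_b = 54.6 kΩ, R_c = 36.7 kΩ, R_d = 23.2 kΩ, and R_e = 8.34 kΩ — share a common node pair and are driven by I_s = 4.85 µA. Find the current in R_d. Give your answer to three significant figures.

I ≈ 0.846 µA

Total conductance ΣG = 1/25.9 + 1/54.6 + 1/36.7 + 1/23.2 + 1/8.34 = 0.2472 (units of 1/kΩ).
By the current-divider rule, I = I_s · G_k/ΣG = 4.85 × 0.1744 = 0.8457 µA.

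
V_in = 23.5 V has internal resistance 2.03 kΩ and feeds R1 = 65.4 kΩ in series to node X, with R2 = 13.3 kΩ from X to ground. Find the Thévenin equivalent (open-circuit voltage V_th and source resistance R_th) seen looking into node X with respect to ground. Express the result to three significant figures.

R1' = 2.03 + 65.4 = 67.43 kΩ (source resistance + R1).
With X open, the divider is unloaded: V_th = 23.5 × 13.3/80.73 = 3.872 V.
With V_in suppressed (replaced by a short), R_th = R1' ‖ R2 = (67.43 × 13.3)/(67.43 + 13.3) = 11.11 kΩ.

V_th ≈ 3.87 V, R_th ≈ 11.1 kΩ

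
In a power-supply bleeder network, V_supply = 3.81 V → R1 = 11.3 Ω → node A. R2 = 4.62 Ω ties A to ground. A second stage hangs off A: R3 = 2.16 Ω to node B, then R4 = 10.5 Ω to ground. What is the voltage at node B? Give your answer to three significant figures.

V_B ≈ 0.728 V

Looking into the second stage from A: R3 + R4 = 12.66 Ω appears in parallel with R2.
Effective lower resistance at A: R2 ‖ 12.66 = 3.385 Ω.
So V_A = 3.81 × 0.2305 = 0.8782 V.
Then the unloaded second divider: V_B = V_A × R4/(R3+R4) = 0.8782 × 0.8294 = 0.7284 V.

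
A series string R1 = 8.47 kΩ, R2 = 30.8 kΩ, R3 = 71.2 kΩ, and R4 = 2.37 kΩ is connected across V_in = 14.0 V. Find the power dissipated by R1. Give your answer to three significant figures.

P ≈ 0.130 mW

Series current I = V_in/ΣR = 14.0/112.8 = 0.1241 mA.
P(R1) = I²·R1 = (0.1241)² × 8.47 = 0.1304 mW.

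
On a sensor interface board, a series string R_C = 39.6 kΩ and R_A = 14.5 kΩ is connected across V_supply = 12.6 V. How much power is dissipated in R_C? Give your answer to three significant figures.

P ≈ 2.15 mW

ΣR = 54.10 kΩ → I = 12.6/54.10 = 0.2329 mA.
P(R_C) = I²·R_C = (0.2329)² × 39.6 = 2.148 mW.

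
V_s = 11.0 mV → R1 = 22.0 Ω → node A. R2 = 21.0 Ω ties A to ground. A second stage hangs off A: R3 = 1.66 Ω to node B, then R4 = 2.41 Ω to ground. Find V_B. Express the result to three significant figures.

V_B ≈ 0.874 mV

Node A sees R2 in parallel with the series input of stage 2, R3 + R4 = 4.070 Ω.
Effective lower resistance at A: R2 ‖ 4.070 = 3.409 Ω.
So V_A = 11.0 × 0.1342 = 1.476 mV.
Stage 2 is unloaded, so V_B = V_A · R4/(R3+R4) = 1.476 × 2.41/4.070 = 0.8739 mV.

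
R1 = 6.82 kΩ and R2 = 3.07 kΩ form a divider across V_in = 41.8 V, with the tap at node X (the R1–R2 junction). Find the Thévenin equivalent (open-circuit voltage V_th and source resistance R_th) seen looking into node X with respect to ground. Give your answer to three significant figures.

V_th ≈ 13.0 V, R_th ≈ 2.12 kΩ

Open-circuit (no load on X): V_th = V_in · R2/(R1 + R2) = 41.8 × 3.07/(6.820 + 3.07) = 12.98 V.
With V_in suppressed (replaced by a short), R_th = R1 ‖ R2 = (6.820 × 3.07)/(6.820 + 3.07) = 2.117 kΩ.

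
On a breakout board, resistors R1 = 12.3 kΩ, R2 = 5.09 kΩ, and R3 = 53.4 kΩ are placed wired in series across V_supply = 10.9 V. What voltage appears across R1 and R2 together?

Series total: ΣR = 12.3 + 5.09 + 53.4 = 70.79 kΩ.
R_{R1..R2} = 12.3 + 5.09 = 17.39 kΩ.
By the voltage-divider rule, V = 10.9 × 17.39/70.79 = 2.678 V.

V ≈ 2.68 V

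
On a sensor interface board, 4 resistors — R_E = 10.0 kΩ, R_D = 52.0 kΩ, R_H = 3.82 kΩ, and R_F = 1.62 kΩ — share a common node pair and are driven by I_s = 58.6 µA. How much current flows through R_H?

ΣG = 1/10.0 + 1/52.0 + 1/3.82 + 1/1.62 = 0.9983.
R_H takes the fraction G_k/ΣG = 0.2618/0.9983 = 0.2622, so I = 58.6 × 0.2622 = 15.37 µA.

I ≈ 15.4 µA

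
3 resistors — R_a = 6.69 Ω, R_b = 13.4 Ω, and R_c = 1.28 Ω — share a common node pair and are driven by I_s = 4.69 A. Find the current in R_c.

ΣG = 1/6.69 + 1/13.4 + 1/1.28 = 1.005.
R_c takes the fraction G_k/ΣG = 0.7812/1.005 = 0.7771, so I = 4.69 × 0.7771 = 3.645 A.

I ≈ 3.64 A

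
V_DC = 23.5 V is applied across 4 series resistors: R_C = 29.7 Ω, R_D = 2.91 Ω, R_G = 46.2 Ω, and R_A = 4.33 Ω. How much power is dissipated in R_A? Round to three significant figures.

P ≈ 0.346 W

The common current is I = 23.5/83.14 = 0.2827 A.
P(R_A) = I²·R_A = (0.2827)² × 4.33 = 0.3459 W.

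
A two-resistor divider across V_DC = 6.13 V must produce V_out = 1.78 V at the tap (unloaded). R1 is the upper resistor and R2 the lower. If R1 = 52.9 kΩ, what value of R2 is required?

R2 ≈ 21.6 kΩ

V_out/V_DC = R2/(R1+R2) = 0.2904.
Rearranging, R2 = R1·k/(1−k) = 52.9 × 0.4092 = 21.65 kΩ.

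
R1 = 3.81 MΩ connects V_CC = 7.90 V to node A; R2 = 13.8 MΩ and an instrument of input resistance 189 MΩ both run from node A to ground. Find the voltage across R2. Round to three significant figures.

V_out ≈ 6.09 V

First combine the lower leg with the load: R2 ‖ R_L = 12.86 MΩ.
Now apply the divider: V_out = 7.90 × 0.7715 = 6.095 V.
(Unloaded it would be 6.19 V; the load pulls it down.)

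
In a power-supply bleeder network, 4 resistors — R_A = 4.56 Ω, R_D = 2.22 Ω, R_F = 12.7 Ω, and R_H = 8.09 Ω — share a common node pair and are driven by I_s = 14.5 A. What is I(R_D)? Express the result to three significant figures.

I ≈ 7.49 A

Conductances: ΣG = 1/4.56 + 1/2.22 + 1/12.7 + 1/8.09 = 0.8721 (1/Ω).
R_D takes the fraction G_k/ΣG = 0.4505/0.8721 = 0.5165, so I = 14.5 × 0.5165 = 7.489 A.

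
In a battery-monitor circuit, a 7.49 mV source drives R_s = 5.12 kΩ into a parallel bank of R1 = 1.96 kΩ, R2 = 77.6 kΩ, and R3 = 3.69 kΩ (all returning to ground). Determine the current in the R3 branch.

Parallel bank: R_p = 1/(1/1.96 + 1/77.6 + 1/3.69) = 1.259 kΩ.
Node voltage V_A = V_DC · R_p/(R_s + R_p) = 7.49 × 0.1974 = 1.479 mV.
I(R3) = V_A / R3 = 1.479/3.69 = 0.4007 µA.
(Check via current divider: I_total = 1.174 µA; share G_k/ΣG = 0.3413 → same result.)

I ≈ 0.401 µA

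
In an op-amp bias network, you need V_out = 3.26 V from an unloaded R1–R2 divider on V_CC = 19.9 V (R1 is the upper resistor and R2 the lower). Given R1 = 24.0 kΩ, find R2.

R2 ≈ 4.70 kΩ

V_out/V_CC = R2/(R1+R2) = 0.1638.
So R2 = R1 · V_out/(V_CC − V_out) = 24.0 × 3.26/(19.9 − 3.26) = 24.0 × 0.1959 = 4.702 kΩ.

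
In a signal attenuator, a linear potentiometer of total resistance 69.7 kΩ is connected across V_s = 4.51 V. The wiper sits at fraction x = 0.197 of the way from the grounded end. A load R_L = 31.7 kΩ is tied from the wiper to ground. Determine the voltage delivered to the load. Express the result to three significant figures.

V_out ≈ 0.659 V

The pot divides into 55.97 kΩ above the wiper and 13.73 kΩ below.
R_L loads the lower segment: effective lower R = 9.581 kΩ.
Loaded-divider output: V_out = 4.51 × 0.1462 = 0.6592 V.
(Unloaded: V_out = x·V_s = 0.888 V.)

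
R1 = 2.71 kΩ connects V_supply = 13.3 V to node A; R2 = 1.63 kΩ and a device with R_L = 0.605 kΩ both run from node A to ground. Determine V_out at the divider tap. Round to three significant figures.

The load sits in parallel with R2, giving an effective lower resistance R2' = R2·R_L/(R2+R_L) = 0.4412 kΩ.
Now apply the divider: V_out = 13.3 × 0.1400 = 1.862 V.

V_out ≈ 1.86 V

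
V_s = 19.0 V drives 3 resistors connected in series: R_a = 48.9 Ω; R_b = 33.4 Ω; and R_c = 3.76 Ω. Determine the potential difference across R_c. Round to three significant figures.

V ≈ 0.830 V

ΣR = 48.9 + 33.4 + 3.76 = 86.06 Ω.
V = V_s · R/ΣR = 19.0 × 0.04369 = 0.8301 V.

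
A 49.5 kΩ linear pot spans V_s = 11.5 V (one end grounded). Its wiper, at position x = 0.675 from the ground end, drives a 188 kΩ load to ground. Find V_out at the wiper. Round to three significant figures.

V_out ≈ 7.34 V

Lower segment x·R_p = 33.41 kΩ; upper segment (1−x)·R_p = 16.09 kΩ.
R_L loads the lower segment: effective lower R = 28.37 kΩ.
Loaded-divider output: V_out = 11.5 × 0.6381 = 7.339 V.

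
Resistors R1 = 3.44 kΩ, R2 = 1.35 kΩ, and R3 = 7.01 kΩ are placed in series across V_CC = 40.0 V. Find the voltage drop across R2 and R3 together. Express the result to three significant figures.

V ≈ 28.3 V

Series total: ΣR = 3.44 + 1.35 + 7.01 = 11.80 kΩ.
R_{R2..R3} = 1.35 + 7.01 = 8.360 kΩ.
V = V_CC · R/ΣR = 40.0 × 0.7085 = 28.34 V.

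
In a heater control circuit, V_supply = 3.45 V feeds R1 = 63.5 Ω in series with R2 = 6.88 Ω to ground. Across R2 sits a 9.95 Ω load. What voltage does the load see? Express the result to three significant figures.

V_out ≈ 0.208 V

The load sits in parallel with R2, giving an effective lower resistance R2' = R2·R_L/(R2+R_L) = 4.067 Ω.
Then V_out = V_supply · R2'/(R1 + R2') = 3.45 × 4.067/67.57 = 0.2077 V.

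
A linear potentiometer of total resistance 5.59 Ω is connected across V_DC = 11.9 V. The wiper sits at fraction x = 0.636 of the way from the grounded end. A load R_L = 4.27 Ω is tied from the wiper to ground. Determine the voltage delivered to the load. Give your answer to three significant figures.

Lower segment x·R_p = 3.555 Ω; upper segment (1−x)·R_p = 2.035 Ω.
(x·R_p) ‖ R_L = 1.940 Ω.
Loaded-divider output: V_out = 11.9 × 0.4881 = 5.808 V.
(Unloaded: V_out = x·V_DC = 7.57 V.)

V_out ≈ 5.81 V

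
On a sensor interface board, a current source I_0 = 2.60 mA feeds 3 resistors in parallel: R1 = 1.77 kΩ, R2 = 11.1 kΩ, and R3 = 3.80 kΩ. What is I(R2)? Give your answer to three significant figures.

ΣG = 1/1.77 + 1/11.1 + 1/3.80 = 0.9182.
Current divider: I(R2) = I_0 · G_k/ΣG = 2.60 × (0.09009/0.9182) = 2.60 × 0.09811 = 0.2551 mA.

I ≈ 0.255 mA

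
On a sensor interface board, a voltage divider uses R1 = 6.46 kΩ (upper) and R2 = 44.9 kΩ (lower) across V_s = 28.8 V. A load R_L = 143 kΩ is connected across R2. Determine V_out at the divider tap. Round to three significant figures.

The load sits in parallel with R2, giving an effective lower resistance R2' = R2·R_L/(R2+R_L) = 34.17 kΩ.
Voltage divider with the loaded lower leg: V_out = 28.8 × 34.17/(6.46 + 34.17) = 28.8 × 0.8410 = 24.22 V.

V_out ≈ 24.2 V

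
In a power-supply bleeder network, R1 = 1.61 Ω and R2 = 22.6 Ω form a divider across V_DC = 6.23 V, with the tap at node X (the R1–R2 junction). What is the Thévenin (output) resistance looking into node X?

Zeroing V_DC shorts the top of R1 to ground, so R_th = R1 ‖ R2 = 1.503 Ω.

R_th ≈ 1.50 Ω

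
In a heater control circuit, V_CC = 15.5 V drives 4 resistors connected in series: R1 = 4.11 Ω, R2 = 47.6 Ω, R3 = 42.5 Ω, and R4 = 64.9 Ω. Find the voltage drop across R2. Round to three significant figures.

Total series resistance ΣR = 4.11 + 47.6 + 42.5 + 64.9 = 159.1 Ω.
Voltage divider: V = V_CC · (47.60 / 159.1) = 15.5 × 0.2992 = 4.637 V.

V ≈ 4.64 V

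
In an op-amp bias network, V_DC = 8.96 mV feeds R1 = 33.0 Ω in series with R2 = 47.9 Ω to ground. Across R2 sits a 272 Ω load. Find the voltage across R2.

V_out ≈ 4.95 mV

First combine the lower leg with the load: R2 ‖ R_L = 40.73 Ω.
Voltage divider with the loaded lower leg: V_out = 8.96 × 40.73/(33.0 + 40.73) = 8.96 × 0.5524 = 4.950 mV.
(Unloaded it would be 5.31 mV; the load pulls it down.)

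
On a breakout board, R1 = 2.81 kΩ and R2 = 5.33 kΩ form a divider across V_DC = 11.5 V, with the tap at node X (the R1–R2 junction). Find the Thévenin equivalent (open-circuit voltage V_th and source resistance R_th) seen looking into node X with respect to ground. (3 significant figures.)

V_th ≈ 7.53 V, R_th ≈ 1.84 kΩ

Open-circuit (no load on X): V_th = V_DC · R2/(R1 + R2) = 11.5 × 5.33/(2.810 + 5.33) = 7.530 V.
With V_DC suppressed (replaced by a short), R_th = R1 ‖ R2 = (2.810 × 5.33)/(2.810 + 5.33) = 1.840 kΩ.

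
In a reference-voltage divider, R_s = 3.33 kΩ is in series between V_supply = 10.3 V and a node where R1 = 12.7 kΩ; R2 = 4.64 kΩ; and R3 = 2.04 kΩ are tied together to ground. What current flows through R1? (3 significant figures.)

I ≈ 0.225 mA

Combine the parallel branches: R_p = (1/12.7 + 1/4.64 + 1/2.04)⁻¹ = 1.275 kΩ.
Node voltage V_A = V_supply · R_p/(R_s + R_p) = 10.3 × 0.2768 = 2.851 V.
I(R1) = V_A / R1 = 2.851/12.7 = 0.2245 mA.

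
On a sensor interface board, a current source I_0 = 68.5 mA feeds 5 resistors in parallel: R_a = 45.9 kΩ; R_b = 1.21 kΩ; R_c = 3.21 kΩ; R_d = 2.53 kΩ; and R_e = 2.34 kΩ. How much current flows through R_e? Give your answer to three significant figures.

Total conductance ΣG = 1/45.9 + 1/1.21 + 1/3.21 + 1/2.53 + 1/2.34 = 1.982 (units of 1/kΩ).
R_e takes the fraction G_k/ΣG = 0.4274/1.982 = 0.2156, so I = 68.5 × 0.2156 = 14.77 mA.

I ≈ 14.8 mA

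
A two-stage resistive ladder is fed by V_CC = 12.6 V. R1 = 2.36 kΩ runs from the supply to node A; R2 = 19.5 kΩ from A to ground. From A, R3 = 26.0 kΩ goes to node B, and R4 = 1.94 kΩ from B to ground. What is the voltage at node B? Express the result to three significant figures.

The second stage (R3 + R4 = 27.94 kΩ) loads node A in parallel with R2.
R2 ‖ (R3+R4) = 11.48 kΩ.
First divider: V_A = V_CC · 11.48/(2.36 + 11.48) = 10.45 V.
Stage 2 is unloaded, so V_B = V_A · R4/(R3+R4) = 10.45 × 1.94/27.94 = 0.7257 V.

V_B ≈ 0.726 V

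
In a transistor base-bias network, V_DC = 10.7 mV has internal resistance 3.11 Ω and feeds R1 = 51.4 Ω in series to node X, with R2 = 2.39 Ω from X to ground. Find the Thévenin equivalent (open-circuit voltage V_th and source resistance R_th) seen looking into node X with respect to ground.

R1' = 3.11 + 51.4 = 54.51 Ω (source resistance + R1).
Open-circuit (no load on X): V_th = V_DC · R2/(R1' + R2) = 10.7 × 2.39/(54.51 + 2.39) = 0.4494 mV.
Zeroing V_DC shorts the top of R1' to ground, so R_th = R1' ‖ R2 = 2.290 Ω.

V_th ≈ 0.449 mV, R_th ≈ 2.29 Ω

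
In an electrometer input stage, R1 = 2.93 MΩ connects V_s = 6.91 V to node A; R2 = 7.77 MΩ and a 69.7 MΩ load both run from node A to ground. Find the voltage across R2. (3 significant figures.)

V_out ≈ 4.87 V

R2 ‖ R_L = (7.77 × 69.7)/(7.77 + 69.7) = 6.991 MΩ.
Now apply the divider: V_out = 6.91 × 0.7047 = 4.869 V.
(Unloaded it would be 5.02 V; the load pulls it down.)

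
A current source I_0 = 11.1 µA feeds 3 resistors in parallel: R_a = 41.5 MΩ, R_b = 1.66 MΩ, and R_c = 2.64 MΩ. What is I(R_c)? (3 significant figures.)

I ≈ 4.18 µA

Conductances: ΣG = 1/41.5 + 1/1.66 + 1/2.64 = 1.005 (1/MΩ).
Current divider: I(R_c) = I_0 · G_k/ΣG = 11.1 × (0.3788/1.005) = 11.1 × 0.3768 = 4.182 µA.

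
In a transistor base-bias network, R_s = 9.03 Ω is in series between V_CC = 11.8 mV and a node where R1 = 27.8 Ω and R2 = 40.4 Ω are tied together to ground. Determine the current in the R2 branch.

I ≈ 0.189 mA

Parallel bank: R_p = 1/(1/27.8 + 1/40.4) = 16.47 Ω.
V_A = 11.8 × 16.47/25.50 = 7.621 mV.
Branch current I = V_A/R2 = 7.621/40.4 = 0.1886 mA.
(Check via current divider: I_total = 0.4628 mA; share G_k/ΣG = 0.4076 → same result.)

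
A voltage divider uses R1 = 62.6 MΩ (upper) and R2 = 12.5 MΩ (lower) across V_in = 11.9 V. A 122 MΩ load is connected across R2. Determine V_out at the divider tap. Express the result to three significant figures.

The load sits in parallel with R2, giving an effective lower resistance R2' = R2·R_L/(R2+R_L) = 11.34 MΩ.
Then V_out = V_in · R2'/(R1 + R2') = 11.9 × 11.34/73.94 = 1.825 V.

V_out ≈ 1.82 V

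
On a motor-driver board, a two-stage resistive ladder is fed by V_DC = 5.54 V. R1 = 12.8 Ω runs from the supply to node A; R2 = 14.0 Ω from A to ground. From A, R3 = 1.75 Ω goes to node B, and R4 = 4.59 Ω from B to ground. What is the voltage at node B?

The second stage (R3 + R4 = 6.340 Ω) loads node A in parallel with R2.
R2 ‖ (R3+R4) = 4.364 Ω.
V_A = 5.54 × 4.364/(12.8 + 4.364) = 1.409 V.
Stage 2 is unloaded, so V_B = V_A · R4/(R3+R4) = 1.409 × 4.59/6.340 = 1.020 V.

V_B ≈ 1.02 V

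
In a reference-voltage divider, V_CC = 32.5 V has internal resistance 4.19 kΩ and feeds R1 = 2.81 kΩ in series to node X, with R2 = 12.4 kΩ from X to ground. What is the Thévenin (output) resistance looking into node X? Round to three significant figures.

R1' = 4.19 + 2.81 = 7.000 kΩ (source resistance + R1).
Looking into X with the source shorted: R_th = R1'·R2/(R1'+R2) = 7.000 × 12.4/19.40 = 4.474 kΩ.

R_th ≈ 4.47 kΩ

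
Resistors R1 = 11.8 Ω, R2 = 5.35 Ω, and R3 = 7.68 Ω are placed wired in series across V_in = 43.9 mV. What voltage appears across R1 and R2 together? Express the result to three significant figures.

V ≈ 30.3 mV

ΣR = 11.8 + 5.35 + 7.68 = 24.83 Ω.
R_{R1..R2} = 11.8 + 5.35 = 17.15 Ω.
V = V_in · R/ΣR = 43.9 × 0.6907 = 30.32 mV.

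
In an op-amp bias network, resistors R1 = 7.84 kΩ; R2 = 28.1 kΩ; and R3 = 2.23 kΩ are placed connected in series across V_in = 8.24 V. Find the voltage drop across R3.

V ≈ 0.481 V

Total series resistance ΣR = 7.84 + 28.1 + 2.23 = 38.17 kΩ.
Voltage divider: V = V_in · (2.230 / 38.17) = 8.24 × 0.05842 = 0.4814 V.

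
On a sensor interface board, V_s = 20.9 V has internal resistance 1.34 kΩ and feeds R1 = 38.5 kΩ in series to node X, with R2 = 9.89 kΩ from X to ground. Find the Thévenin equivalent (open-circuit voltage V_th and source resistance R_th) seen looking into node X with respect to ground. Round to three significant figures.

R1' = 1.34 + 38.5 = 39.84 kΩ (source resistance + R1).
Open-circuit (no load on X): V_th = V_s · R2/(R1' + R2) = 20.9 × 9.89/(39.84 + 9.89) = 4.156 V.
Zeroing V_s shorts the top of R1' to ground, so R_th = R1' ‖ R2 = 7.923 kΩ.

V_th ≈ 4.16 V, R_th ≈ 7.92 kΩ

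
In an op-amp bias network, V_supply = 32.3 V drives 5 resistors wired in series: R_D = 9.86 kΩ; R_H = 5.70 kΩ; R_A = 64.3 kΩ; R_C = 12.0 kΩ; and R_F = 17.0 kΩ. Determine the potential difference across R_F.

V ≈ 5.04 V

Series total: ΣR = 9.86 + 5.70 + 64.3 + 12.0 + 17.0 = 108.9 kΩ.
By the voltage-divider rule, V = 32.3 × 17.00/108.9 = 5.044 V.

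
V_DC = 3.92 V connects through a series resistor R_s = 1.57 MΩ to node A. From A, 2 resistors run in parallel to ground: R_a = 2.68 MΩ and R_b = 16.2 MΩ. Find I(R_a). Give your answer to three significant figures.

I ≈ 0.869 µA

Combine the parallel branches: R_p = (1/2.68 + 1/16.2)⁻¹ = 2.300 MΩ.
Node voltage V_A = V_DC · R_p/(R_s + R_p) = 3.92 × 0.5943 = 2.330 V.
Branch current I = V_A/R_a = 2.330/2.68 = 0.8692 µA.
(Equivalently: I_total = 1.013 µA, then current-divider fraction G_k/ΣG = 0.8581.)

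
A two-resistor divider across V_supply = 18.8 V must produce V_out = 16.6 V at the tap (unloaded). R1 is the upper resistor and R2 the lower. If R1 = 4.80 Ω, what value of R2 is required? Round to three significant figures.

R2 ≈ 36.2 Ω

V_out/V_supply = R2/(R1+R2) = 0.8830.
Rearranging, R2 = R1·k/(1−k) = 4.80 × 7.545 = 36.22 Ω.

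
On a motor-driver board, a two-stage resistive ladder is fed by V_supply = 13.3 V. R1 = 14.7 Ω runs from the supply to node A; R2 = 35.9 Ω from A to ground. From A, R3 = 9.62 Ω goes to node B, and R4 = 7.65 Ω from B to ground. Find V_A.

V_A ≈ 5.88 V

Node A sees R2 in parallel with the series input of stage 2, R3 + R4 = 17.27 Ω.
Effective lower resistance at A: R2 ‖ 17.27 = 11.66 Ω.
V_A = 13.3 × 11.66/(14.7 + 11.66) = 5.883 V.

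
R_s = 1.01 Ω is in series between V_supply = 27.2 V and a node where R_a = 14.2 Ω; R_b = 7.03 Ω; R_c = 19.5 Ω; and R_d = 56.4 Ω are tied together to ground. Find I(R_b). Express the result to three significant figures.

I ≈ 3.01 A

Equivalent of the parallel group: R_p = 3.550 Ω.
Node voltage V_A = V_supply · R_p/(R_s + R_p) = 27.2 × 0.7785 = 21.18 V.
Branch current I = V_A/R_b = 21.18/7.03 = 3.012 A.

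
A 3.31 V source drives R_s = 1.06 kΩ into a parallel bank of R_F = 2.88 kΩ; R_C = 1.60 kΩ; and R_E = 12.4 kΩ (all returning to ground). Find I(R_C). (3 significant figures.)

I ≈ 0.978 mA

Combine the parallel branches: R_p = (1/2.88 + 1/1.60 + 1/12.4)⁻¹ = 0.9498 kΩ.
V_A = 3.31 × 0.9498/2.010 = 1.564 V.
I(R_C) = V_A / R_C = 1.564/1.60 = 0.9777 mA.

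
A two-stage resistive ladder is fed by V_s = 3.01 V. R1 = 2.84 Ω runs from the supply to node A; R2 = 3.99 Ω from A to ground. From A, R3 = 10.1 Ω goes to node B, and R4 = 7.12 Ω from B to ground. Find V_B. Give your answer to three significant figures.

V_B ≈ 0.663 V

Looking into the second stage from A: R3 + R4 = 17.22 Ω appears in parallel with R2.
Effective lower resistance at A: R2 ‖ 17.22 = 3.239 Ω.
V_A = 3.01 × 3.239/(2.84 + 3.239) = 1.604 V.
V_B = V_A × 0.4135 = 0.6632 V.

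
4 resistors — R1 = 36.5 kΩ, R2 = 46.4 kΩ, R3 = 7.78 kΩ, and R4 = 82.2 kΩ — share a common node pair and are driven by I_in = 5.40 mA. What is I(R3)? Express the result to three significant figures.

I ≈ 3.66 mA

ΣG = 1/36.5 + 1/46.4 + 1/7.78 + 1/82.2 = 0.1896.
Current divider: I(R3) = I_in · G_k/ΣG = 5.40 × (0.1285/0.1896) = 5.40 × 0.6778 = 3.660 mA.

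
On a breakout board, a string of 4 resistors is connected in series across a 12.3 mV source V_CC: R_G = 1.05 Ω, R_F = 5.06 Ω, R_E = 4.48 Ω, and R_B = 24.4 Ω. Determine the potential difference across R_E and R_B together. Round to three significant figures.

ΣR = 1.05 + 5.06 + 4.48 + 24.4 = 34.99 Ω.
R_{R_E..R_B} = 4.48 + 24.4 = 28.88 Ω.
Voltage divider: V = V_CC · (28.88 / 34.99) = 12.3 × 0.8254 = 10.15 mV.

V ≈ 10.2 mV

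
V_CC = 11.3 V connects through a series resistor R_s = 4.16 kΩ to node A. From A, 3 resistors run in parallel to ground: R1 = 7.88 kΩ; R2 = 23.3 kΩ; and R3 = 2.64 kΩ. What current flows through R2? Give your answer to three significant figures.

Equivalent of the parallel group: R_p = 1.823 kΩ.
Node voltage V_A = V_CC · R_p/(R_s + R_p) = 11.3 × 0.3047 = 3.443 V.
Branch current I = V_A/R2 = 3.443/23.3 = 0.1478 mA.

I ≈ 0.148 mA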